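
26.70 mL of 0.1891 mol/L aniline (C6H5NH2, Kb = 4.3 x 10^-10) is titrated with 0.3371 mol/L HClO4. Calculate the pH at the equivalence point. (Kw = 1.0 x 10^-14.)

2.78

n(C6H5NH2) = 0.1891 x 0.02670 = 0.005049 mol; V(HClO4) at equivalence = 0.005049/0.3371 = 0.01498 L.
At equivalence the base is fully converted to C6H5NH3+; total volume = 0.04168 L, so [C6H5NH3+] = 0.005049/0.04168 = 0.1211 M.
Ka(C6H5NH3+) = Kw/Kb = 1.0e-14 / 4.3 x 10^-10 = 2.33e-5.
[H^+] = sqrt(Ka x [C6H5NH3+]) = sqrt(2.33e-5 x 0.1211) = 0.00168 M.
pH = -log(0.00168) = 2.78.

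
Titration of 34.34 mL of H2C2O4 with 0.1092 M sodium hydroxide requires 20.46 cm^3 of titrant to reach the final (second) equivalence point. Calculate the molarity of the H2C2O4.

n(NaOH) = 0.1092 x 0.02046 = 0.002234 mol.
At the final (second) equivalence point, 2 mol OH^- react per mol H2C2O4, so n(H2C2O4) = 0.002234 / 2 = 0.001117 mol.
[H2C2O4] = 0.001117 / 0.03434 L = 0.0325 M.

0.0325 M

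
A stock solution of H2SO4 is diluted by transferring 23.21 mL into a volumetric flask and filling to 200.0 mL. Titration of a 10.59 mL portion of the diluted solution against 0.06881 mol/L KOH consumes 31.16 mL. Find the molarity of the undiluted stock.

n(KOH) = 0.06881 x 0.03116 = 0.002144 mol.
n(H2SO4) in the aliquot = 0.002144 x 1/2 = 0.001072 mol.
[diluted H2SO4] = 0.001072 / 0.01059 = 0.1012 M.
Dilution factor = 200.0/23.21 = 8.617, so [stock] = 0.1012 x 8.617 = 0.872 M.

0.872 M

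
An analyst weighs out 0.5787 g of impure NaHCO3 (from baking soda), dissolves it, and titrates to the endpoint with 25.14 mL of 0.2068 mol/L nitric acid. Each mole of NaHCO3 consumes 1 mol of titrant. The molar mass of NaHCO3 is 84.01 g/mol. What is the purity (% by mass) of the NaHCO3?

75.5%

n(HNO3) = 0.2068 x 0.02514 = 0.005199 mol.
n(NaHCO3) = 0.005199 / 1 = 0.005199 mol.
mass of NaHCO3 = 0.005199 x 84.01 = 0.4368 g.
% purity = 0.4368 / 0.5787 x 100 = 75.5%.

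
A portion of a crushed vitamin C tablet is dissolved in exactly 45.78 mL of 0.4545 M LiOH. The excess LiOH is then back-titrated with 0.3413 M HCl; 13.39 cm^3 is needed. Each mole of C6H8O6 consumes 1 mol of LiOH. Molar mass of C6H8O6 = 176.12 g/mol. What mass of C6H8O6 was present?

2.86 g

Total n(LiOH) added = 0.4545 x 0.04578 = 0.02081 mol.
n(HCl) used = 0.3413 x 0.01339 = 0.004570 mol, which equals the excess n(LiOH).
So n(LiOH) consumed by the sample = 0.02081 - 0.004570 = 0.01624 mol.
n(C6H8O6) = 0.01624 / 1 = 0.01624 mol.
mass = 0.01624 mol x 176.12 g/mol = 2.86 g.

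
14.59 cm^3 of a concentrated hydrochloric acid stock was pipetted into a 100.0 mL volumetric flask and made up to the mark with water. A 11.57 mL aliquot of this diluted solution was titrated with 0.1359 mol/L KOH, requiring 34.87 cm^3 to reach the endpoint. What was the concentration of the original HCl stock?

n(KOH) = 0.1359 x 0.03487 = 0.004739 mol.
n(HCl) in the aliquot = 0.004739 mol.
[diluted HCl] = 0.004739 / 0.01157 = 0.4096 M.
Dilution factor = 100.0/14.59 = 6.854, so [stock] = 0.4096 x 6.854 = 2.81 M.

2.81 M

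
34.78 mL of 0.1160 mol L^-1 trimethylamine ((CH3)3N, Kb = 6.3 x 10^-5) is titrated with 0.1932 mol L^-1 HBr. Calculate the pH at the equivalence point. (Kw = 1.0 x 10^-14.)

n((CH3)3N) = 0.1160 x 0.03478 = 0.004034 mol; V(HBr) at equivalence = 0.004034/0.1932 = 0.02088 L.
At equivalence the base is fully converted to (CH3)3NH+; total volume = 0.05566 L, so [(CH3)3NH+] = 0.004034/0.05566 = 0.07248 M.
Ka((CH3)3NH+) = Kw/Kb = 1.0e-14 / 6.3 x 10^-5 = 1.59e-10.
[H^+] = sqrt(Ka x [(CH3)3NH+]) = sqrt(1.59e-10 x 0.07248) = 3.39e-6 M.
pH = -log(3.39e-6) = 5.47.

5.47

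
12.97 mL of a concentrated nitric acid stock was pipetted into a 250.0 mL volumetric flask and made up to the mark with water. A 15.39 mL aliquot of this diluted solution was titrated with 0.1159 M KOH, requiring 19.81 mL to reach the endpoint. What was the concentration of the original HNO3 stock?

2.88 M

n(KOH) = 0.1159 x 0.01981 = 0.002296 mol.
n(HNO3) in the aliquot = 0.002296 mol.
[diluted HNO3] = 0.002296 / 0.01539 = 0.1492 M.
Dilution factor = 250.0/12.97 = 19.28, so [stock] = 0.1492 x 19.28 = 2.88 M.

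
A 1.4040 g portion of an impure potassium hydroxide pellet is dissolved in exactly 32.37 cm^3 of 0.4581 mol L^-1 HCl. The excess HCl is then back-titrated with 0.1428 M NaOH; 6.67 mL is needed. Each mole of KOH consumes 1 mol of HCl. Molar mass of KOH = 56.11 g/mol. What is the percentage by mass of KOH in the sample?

55.5%

Total n(HCl) added = 0.4581 x 0.03237 = 0.01483 mol.
n(NaOH) used = 0.1428 x 0.006670 = 0.0009525 mol, which equals the excess n(HCl).
So n(HCl) consumed by the sample = 0.01483 - 0.0009525 = 0.01388 mol.
n(KOH) = 0.01388 / 1 = 0.01388 mol.
mass KOH = 0.01388 x 56.11 = 0.7786 g, so %KOH = 0.7786/1.4040 x 100 = 55.5%.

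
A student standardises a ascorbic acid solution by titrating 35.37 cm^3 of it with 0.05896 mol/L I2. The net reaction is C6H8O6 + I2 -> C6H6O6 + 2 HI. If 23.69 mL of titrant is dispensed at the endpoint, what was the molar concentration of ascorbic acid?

0.0395 M

n(I2) = 0.05896 x 0.02369 = 0.001397 mol.
From the balanced equation, 1 mol I2 reacts with 1 mol ascorbic acid, so n(ascorbic acid) = 0.001397 x 1/1 = 0.001397 mol.
[ascorbic acid] = 0.001397 / 0.03537 L = 0.0395 M.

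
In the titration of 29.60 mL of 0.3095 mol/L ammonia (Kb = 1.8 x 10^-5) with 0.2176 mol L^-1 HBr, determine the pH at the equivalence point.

n(NH3) = 0.3095 x 0.02960 = 0.009161 mol; V(HBr) at equivalence = 0.009161/0.2176 = 0.04210 L.
At equivalence the base is fully converted to NH4+; total volume = 0.07170 L, so [NH4+] = 0.009161/0.07170 = 0.1278 M.
Ka(NH4+) = Kw/Kb = 1.0e-14 / 1.8 x 10^-5 = 5.56e-10.
[H^+] = sqrt(Ka x [NH4+]) = sqrt(5.56e-10 x 0.1278) = 8.43e-6 M.
pH = -log(8.43e-6) = 5.07.

5.07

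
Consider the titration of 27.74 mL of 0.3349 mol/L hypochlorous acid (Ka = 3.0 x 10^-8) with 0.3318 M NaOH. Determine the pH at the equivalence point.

10.37

n(HClO) = 0.3349 x 0.02774 = 0.009290 mol; V(NaOH) at equivalence = 0.009290/0.3318 = 0.02800 L.
At equivalence all the acid is converted to ClO-; total volume = 0.02774 + 0.02800 = 0.05574 L, so [ClO-] = 0.009290/0.05574 = 0.1667 M.
Kb = Kw/Ka = 1.0e-14 / 3.0 x 10^-8 = 3.33e-7.
[OH^-] = sqrt(Kb x [ClO-]) = sqrt(3.33e-7 x 0.1667) = 0.000236 M.
pOH = 3.63, so pH = 14.00 - 3.63 = 10.37.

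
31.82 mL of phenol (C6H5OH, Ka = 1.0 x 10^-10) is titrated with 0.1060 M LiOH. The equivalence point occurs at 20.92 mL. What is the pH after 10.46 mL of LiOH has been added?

10.00

10.46 mL is exactly half the equivalence volume (20.92/2), i.e. the half-equivalence point.
There, n(HA) = n(A^-), so pH = pKa = -log(1.0 x 10^-10) = 10.00.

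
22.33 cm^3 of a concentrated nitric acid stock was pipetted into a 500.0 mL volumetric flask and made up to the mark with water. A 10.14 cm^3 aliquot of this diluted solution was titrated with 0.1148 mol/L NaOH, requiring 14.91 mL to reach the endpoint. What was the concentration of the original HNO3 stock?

3.78 M

n(NaOH) = 0.1148 x 0.01491 = 0.001712 mol.
n(HNO3) in the aliquot = 0.001712 mol.
[diluted HNO3] = 0.001712 / 0.01014 = 0.1688 M.
Dilution factor = 500.0/22.33 = 22.39, so [stock] = 0.1688 x 22.39 = 3.78 M.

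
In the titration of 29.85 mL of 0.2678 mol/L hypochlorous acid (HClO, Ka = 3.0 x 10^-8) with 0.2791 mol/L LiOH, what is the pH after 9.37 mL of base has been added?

7.21

Initial n(HClO) = 0.2678 x 0.02985 = 0.007994 mol.
n(LiOH) added = 0.2791 x 0.009370 = 0.002615 mol, converting that many moles of HClO to ClO-.
Remaining n(HClO) = 0.005379 mol; n(ClO-) = 0.002615 mol.
By Henderson-Hasselbalch, pH = pKa + log([A^-]/[HA]) = 7.52 + log(0.002615/0.005379) = 7.52 + (-0.31) = 7.21.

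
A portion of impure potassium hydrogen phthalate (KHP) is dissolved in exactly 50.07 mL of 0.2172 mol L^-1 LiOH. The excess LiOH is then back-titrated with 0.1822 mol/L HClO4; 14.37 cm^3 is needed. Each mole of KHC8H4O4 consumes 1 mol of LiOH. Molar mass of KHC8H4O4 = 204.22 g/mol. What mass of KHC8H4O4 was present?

Total n(LiOH) added = 0.2172 x 0.05007 = 0.01088 mol.
n(HClO4) used = 0.1822 x 0.01437 = 0.002618 mol, which equals the excess n(LiOH).
So n(LiOH) consumed by the sample = 0.01088 - 0.002618 = 0.008257 mol.
n(KHC8H4O4) = 0.008257 / 1 = 0.008257 mol.
mass = 0.008257 mol x 204.22 g/mol = 1.69 g.

1.69 g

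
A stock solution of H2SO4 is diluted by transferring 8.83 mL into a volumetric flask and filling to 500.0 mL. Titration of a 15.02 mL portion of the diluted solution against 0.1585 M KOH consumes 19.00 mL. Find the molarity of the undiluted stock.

n(KOH) = 0.1585 x 0.01900 = 0.003011 mol.
n(H2SO4) in the aliquot = 0.003011 x 1/2 = 0.001506 mol.
[diluted H2SO4] = 0.001506 / 0.01502 = 0.1002 M.
Dilution factor = 500.0/8.830 = 56.63, so [stock] = 0.1002 x 56.63 = 5.68 M.

5.68 M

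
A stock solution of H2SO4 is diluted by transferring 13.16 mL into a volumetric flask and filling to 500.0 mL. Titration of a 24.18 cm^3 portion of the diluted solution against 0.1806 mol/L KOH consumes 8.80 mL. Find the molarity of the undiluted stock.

1.25 M

n(KOH) = 0.1806 x 0.008800 = 0.001589 mol.
n(H2SO4) in the aliquot = 0.001589 x 1/2 = 0.0007946 mol.
[diluted H2SO4] = 0.0007946 / 0.02418 = 0.03286 M.
Dilution factor = 500.0/13.16 = 37.99, so [stock] = 0.03286 x 37.99 = 1.25 M.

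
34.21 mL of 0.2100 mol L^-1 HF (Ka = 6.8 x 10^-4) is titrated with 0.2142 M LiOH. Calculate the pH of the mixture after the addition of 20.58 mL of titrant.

3.37

Initial n(HF) = 0.2100 x 0.03421 = 0.007184 mol.
n(LiOH) added = 0.2142 x 0.02058 = 0.004408 mol, converting that many moles of HF to F-.
Remaining n(HF) = 0.002776 mol; n(F-) = 0.004408 mol.
By Henderson-Hasselbalch, pH = pKa + log([A^-]/[HA]) = 3.17 + log(0.004408/0.002776) = 3.17 + (+0.20) = 3.37.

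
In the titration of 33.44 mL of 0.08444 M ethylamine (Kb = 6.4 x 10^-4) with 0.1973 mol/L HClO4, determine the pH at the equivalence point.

6.02

n(C2H5NH2) = 0.08444 x 0.03344 = 0.002824 mol; V(HClO4) at equivalence = 0.002824/0.1973 = 0.01431 L.
At equivalence the base is fully converted to C2H5NH3+; total volume = 0.04775 L, so [C2H5NH3+] = 0.002824/0.04775 = 0.05913 M.
Ka(C2H5NH3+) = Kw/Kb = 1.0e-14 / 6.4 x 10^-4 = 1.56e-11.
[H^+] = sqrt(Ka x [C2H5NH3+]) = sqrt(1.56e-11 x 0.05913) = 9.61e-7 M.
pH = -log(9.61e-7) = 6.02.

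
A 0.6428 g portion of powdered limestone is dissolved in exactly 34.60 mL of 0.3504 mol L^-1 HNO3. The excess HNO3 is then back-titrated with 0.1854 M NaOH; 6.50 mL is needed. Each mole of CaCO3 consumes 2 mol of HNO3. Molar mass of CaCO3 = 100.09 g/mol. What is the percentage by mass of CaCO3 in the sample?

Total n(HNO3) added = 0.3504 x 0.03460 = 0.01212 mol.
n(NaOH) used = 0.1854 x 0.006500 = 0.001205 mol, which equals the excess n(HNO3).
So n(HNO3) consumed by the sample = 0.01212 - 0.001205 = 0.01092 mol.
n(CaCO3) = 0.01092 / 2 = 0.005459 mol.
mass CaCO3 = 0.005459 x 100.09 = 0.5464 g, so %CaCO3 = 0.5464/0.6428 x 100 = 85.0%.

85.0%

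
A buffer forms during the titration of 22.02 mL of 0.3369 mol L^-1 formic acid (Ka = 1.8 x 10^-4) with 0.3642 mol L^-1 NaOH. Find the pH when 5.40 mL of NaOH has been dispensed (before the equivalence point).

Initial n(HCOOH) = 0.3369 x 0.02202 = 0.007419 mol.
n(NaOH) added = 0.3642 x 0.005400 = 0.001967 mol, converting that many moles of HCOOH to HCOO-.
Remaining n(HCOOH) = 0.005452 mol; n(HCOO-) = 0.001967 mol.
By Henderson-Hasselbalch, pH = pKa + log([A^-]/[HA]) = 3.74 + log(0.001967/0.005452) = 3.74 + (-0.44) = 3.30.

3.30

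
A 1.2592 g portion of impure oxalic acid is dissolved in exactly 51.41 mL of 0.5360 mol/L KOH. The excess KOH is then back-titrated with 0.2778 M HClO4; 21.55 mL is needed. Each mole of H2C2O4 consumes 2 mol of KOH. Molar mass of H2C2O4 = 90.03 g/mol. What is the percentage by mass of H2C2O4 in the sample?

77.1%

Total n(KOH) added = 0.5360 x 0.05141 = 0.02756 mol.
n(HClO4) used = 0.2778 x 0.02155 = 0.005987 mol, which equals the excess n(KOH).
So n(KOH) consumed by the sample = 0.02756 - 0.005987 = 0.02157 mol.
n(H2C2O4) = 0.02157 / 2 = 0.01078 mol.
mass H2C2O4 = 0.01078 x 90.03 = 0.9709 g, so %H2C2O4 = 0.9709/1.2592 x 100 = 77.1%.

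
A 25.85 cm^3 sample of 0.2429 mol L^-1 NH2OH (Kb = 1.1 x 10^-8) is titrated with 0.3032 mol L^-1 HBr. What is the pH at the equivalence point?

n(NH2OH) = 0.2429 x 0.02585 = 0.006279 mol; V(HBr) at equivalence = 0.006279/0.3032 = 0.02071 L.
At equivalence the base is fully converted to NH3OH+; total volume = 0.04656 L, so [NH3OH+] = 0.006279/0.04656 = 0.1349 M.
Ka(NH3OH+) = Kw/Kb = 1.0e-14 / 1.1 x 10^-8 = 9.09e-7.
[H^+] = sqrt(Ka x [NH3OH+]) = sqrt(9.09e-7 x 0.1349) = 0.000350 M.
pH = -log(0.000350) = 3.46.

3.46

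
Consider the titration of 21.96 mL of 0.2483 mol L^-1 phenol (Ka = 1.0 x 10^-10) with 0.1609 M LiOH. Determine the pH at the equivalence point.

n(C6H5OH) = 0.2483 x 0.02196 = 0.005453 mol; V(LiOH) at equivalence = 0.005453/0.1609 = 0.03389 L.
At equivalence all the acid is converted to C6H5O-; total volume = 0.02196 + 0.03389 = 0.05585 L, so [C6H5O-] = 0.005453/0.05585 = 0.09763 M.
Kb = Kw/Ka = 1.0e-14 / 1.0 x 10^-10 = 0.000100.
[OH^-] = sqrt(Kb x [C6H5O-]) = sqrt(0.000100 x 0.09763) = 0.00312 M.
pOH = 2.51, so pH = 14.00 - 2.51 = 11.49.

11.49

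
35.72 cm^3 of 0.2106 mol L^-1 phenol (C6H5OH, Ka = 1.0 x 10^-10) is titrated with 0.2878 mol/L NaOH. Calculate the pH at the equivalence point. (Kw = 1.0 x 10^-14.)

n(C6H5OH) = 0.2106 x 0.03572 = 0.007523 mol; V(NaOH) at equivalence = 0.007523/0.2878 = 0.02614 L.
At equivalence all the acid is converted to C6H5O-; total volume = 0.03572 + 0.02614 = 0.06186 L, so [C6H5O-] = 0.007523/0.06186 = 0.1216 M.
Kb = Kw/Ka = 1.0e-14 / 1.0 x 10^-10 = 0.000100.
[OH^-] = sqrt(Kb x [C6H5O-]) = sqrt(0.000100 x 0.1216) = 0.00349 M.
pOH = 2.46, so pH = 14.00 - 2.46 = 11.54.

11.54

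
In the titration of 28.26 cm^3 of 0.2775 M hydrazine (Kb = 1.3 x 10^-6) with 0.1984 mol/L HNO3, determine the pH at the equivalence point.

n(N2H4) = 0.2775 x 0.02826 = 0.007842 mol; V(HNO3) at equivalence = 0.007842/0.1984 = 0.03953 L.
At equivalence the base is fully converted to N2H5+; total volume = 0.06779 L, so [N2H5+] = 0.007842/0.06779 = 0.1157 M.
Ka(N2H5+) = Kw/Kb = 1.0e-14 / 1.3 x 10^-6 = 7.69e-9.
[H^+] = sqrt(Ka x [N2H5+]) = sqrt(7.69e-9 x 0.1157) = 2.98e-5 M.
pH = -log(2.98e-5) = 4.53.

4.53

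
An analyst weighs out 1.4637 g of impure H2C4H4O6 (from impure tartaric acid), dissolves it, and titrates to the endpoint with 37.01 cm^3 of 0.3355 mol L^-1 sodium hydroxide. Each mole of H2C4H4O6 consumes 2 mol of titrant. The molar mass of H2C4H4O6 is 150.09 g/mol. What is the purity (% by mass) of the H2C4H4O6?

n(NaOH) = 0.3355 x 0.03701 = 0.01242 mol.
n(H2C4H4O6) = 0.01242 / 2 = 0.006208 mol.
mass of H2C4H4O6 = 0.006208 x 150.09 = 0.9318 g.
% purity = 0.9318 / 1.4637 x 100 = 63.7%.

63.7%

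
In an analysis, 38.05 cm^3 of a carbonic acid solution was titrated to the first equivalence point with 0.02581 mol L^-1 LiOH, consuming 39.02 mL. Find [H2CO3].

0.0265 M

n(LiOH) = 0.02581 x 0.03902 = 0.001007 mol.
At the first equivalence point, 1 mol OH^- react per mol H2CO3, so n(H2CO3) = 0.001007 / 1 = 0.001007 mol.
[H2CO3] = 0.001007 / 0.03805 L = 0.0265 M.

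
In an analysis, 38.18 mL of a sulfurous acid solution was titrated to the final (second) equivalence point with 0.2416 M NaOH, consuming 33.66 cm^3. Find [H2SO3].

n(NaOH) = 0.2416 x 0.03366 = 0.008132 mol.
At the final (second) equivalence point, 2 mol OH^- react per mol H2SO3, so n(H2SO3) = 0.008132 / 2 = 0.004066 mol.
[H2SO3] = 0.004066 / 0.03818 L = 0.106 M.

0.106 M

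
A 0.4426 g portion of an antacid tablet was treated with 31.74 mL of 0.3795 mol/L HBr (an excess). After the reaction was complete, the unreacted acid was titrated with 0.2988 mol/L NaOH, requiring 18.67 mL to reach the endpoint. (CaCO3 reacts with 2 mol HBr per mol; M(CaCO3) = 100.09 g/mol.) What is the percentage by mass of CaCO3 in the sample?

Total n(HBr) added = 0.3795 x 0.03174 = 0.01205 mol.
n(NaOH) used = 0.2988 x 0.01867 = 0.005579 mol, which equals the excess n(HBr).
So n(HBr) consumed by the sample = 0.01205 - 0.005579 = 0.006467 mol.
n(CaCO3) = 0.006467 / 2 = 0.003233 mol.
mass CaCO3 = 0.003233 x 100.09 = 0.3236 g, so %CaCO3 = 0.3236/0.4426 x 100 = 73.1%.

73.1%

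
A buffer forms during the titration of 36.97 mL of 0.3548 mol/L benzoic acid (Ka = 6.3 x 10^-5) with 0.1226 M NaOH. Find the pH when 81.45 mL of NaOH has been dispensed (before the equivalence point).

Initial n(C6H5COOH) = 0.3548 x 0.03697 = 0.01312 mol.
n(NaOH) added = 0.1226 x 0.08145 = 0.009986 mol, converting that many moles of C6H5COOH to C6H5COO-.
Remaining n(C6H5COOH) = 0.003131 mol; n(C6H5COO-) = 0.009986 mol.
By Henderson-Hasselbalch, pH = pKa + log([A^-]/[HA]) = 4.20 + log(0.009986/0.003131) = 4.20 + (+0.50) = 4.70.

4.70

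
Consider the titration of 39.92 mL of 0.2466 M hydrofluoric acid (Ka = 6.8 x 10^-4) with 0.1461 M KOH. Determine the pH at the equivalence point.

n(HF) = 0.2466 x 0.03992 = 0.009844 mol; V(KOH) at equivalence = 0.009844/0.1461 = 0.06738 L.
At equivalence all the acid is converted to F-; total volume = 0.03992 + 0.06738 = 0.1073 L, so [F-] = 0.009844/0.1073 = 0.09174 M.
Kb = Kw/Ka = 1.0e-14 / 6.8 x 10^-4 = 1.47e-11.
[OH^-] = sqrt(Kb x [F-]) = sqrt(1.47e-11 x 0.09174) = 1.16e-6 M.
pOH = 5.93, so pH = 14.00 - 5.93 = 8.07.

8.07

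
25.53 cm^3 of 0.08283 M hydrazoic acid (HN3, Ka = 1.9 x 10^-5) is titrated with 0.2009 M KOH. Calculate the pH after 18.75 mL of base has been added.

12.57

n(acid) = 0.08283 x 0.02553 = 0.002115 mol; n(KOH) added = 0.2009 x 0.01875 = 0.003767 mol.
Base is in excess by 0.003767 - 0.002115 = 0.001652 mol in a total volume of 0.04428 L.
[OH^-] = 0.001652/0.04428 = 0.03731 M, so pOH = 1.43 and pH = 14.00 - 1.43 = 12.57.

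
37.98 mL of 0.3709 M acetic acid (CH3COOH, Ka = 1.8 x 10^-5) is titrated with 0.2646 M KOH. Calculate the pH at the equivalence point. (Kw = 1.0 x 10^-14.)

8.97

n(CH3COOH) = 0.3709 x 0.03798 = 0.01409 mol; V(KOH) at equivalence = 0.01409/0.2646 = 0.05324 L.
At equivalence all the acid is converted to CH3COO-; total volume = 0.03798 + 0.05324 = 0.09122 L, so [CH3COO-] = 0.01409/0.09122 = 0.1544 M.
Kb = Kw/Ka = 1.0e-14 / 1.8 x 10^-5 = 5.56e-10.
[OH^-] = sqrt(Kb x [CH3COO-]) = sqrt(5.56e-10 x 0.1544) = 9.26e-6 M.
pOH = 5.03, so pH = 14.00 - 5.03 = 8.97.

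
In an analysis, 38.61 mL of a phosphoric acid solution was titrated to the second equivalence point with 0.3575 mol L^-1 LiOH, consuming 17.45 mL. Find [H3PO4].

n(LiOH) = 0.3575 x 0.01745 = 0.006238 mol.
At the second equivalence point, 2 mol OH^- react per mol H3PO4, so n(H3PO4) = 0.006238 / 2 = 0.003119 mol.
[H3PO4] = 0.003119 / 0.03861 L = 0.0808 M.

0.0808 M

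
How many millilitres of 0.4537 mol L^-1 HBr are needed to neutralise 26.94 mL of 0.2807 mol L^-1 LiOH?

16.7 mL

n(LiOH) = 0.2807 mol/L x 0.02694 L = 0.007562 mol.
At equivalence n(HBr) = n(LiOH) = 0.007562 mol.
V(HBr) = 0.007562 / 0.4537 = 0.01667 L = 16.7 mL.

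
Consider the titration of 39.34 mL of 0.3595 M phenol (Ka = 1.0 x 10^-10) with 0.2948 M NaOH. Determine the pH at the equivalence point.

11.60

n(C6H5OH) = 0.3595 x 0.03934 = 0.01414 mol; V(NaOH) at equivalence = 0.01414/0.2948 = 0.04797 L.
At equivalence all the acid is converted to C6H5O-; total volume = 0.03934 + 0.04797 = 0.08731 L, so [C6H5O-] = 0.01414/0.08731 = 0.1620 M.
Kb = Kw/Ka = 1.0e-14 / 1.0 x 10^-10 = 0.000100.
[OH^-] = sqrt(Kb x [C6H5O-]) = sqrt(0.000100 x 0.1620) = 0.00402 M.
pOH = 2.40, so pH = 14.00 - 2.40 = 11.60.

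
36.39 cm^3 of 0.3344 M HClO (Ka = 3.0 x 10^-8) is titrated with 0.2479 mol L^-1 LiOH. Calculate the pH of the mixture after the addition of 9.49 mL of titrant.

6.90

Initial n(HClO) = 0.3344 x 0.03639 = 0.01217 mol.
n(LiOH) added = 0.2479 x 0.009490 = 0.002353 mol, converting that many moles of HClO to ClO-.
Remaining n(HClO) = 0.009816 mol; n(ClO-) = 0.002353 mol.
By Henderson-Hasselbalch, pH = pKa + log([A^-]/[HA]) = 7.52 + log(0.002353/0.009816) = 7.52 + (-0.62) = 6.90.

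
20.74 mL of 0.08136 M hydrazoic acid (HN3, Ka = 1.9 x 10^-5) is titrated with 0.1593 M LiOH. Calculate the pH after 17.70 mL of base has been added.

n(acid) = 0.08136 x 0.02074 = 0.001687 mol; n(LiOH) added = 0.1593 x 0.01770 = 0.002820 mol.
Base is in excess by 0.002820 - 0.001687 = 0.001132 mol in a total volume of 0.03844 L.
[OH^-] = 0.001132/0.03844 = 0.02945 M, so pOH = 1.53 and pH = 14.00 - 1.53 = 12.47.

12.47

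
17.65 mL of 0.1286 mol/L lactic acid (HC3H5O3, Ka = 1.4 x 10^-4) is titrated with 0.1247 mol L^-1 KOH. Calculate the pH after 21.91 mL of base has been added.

n(acid) = 0.1286 x 0.01765 = 0.002270 mol; n(KOH) added = 0.1247 x 0.02191 = 0.002732 mol.
Base is in excess by 0.002732 - 0.002270 = 0.0004624 mol in a total volume of 0.03956 L.
[OH^-] = 0.0004624/0.03956 = 0.01169 M, so pOH = 1.93 and pH = 14.00 - 1.93 = 12.07.

12.07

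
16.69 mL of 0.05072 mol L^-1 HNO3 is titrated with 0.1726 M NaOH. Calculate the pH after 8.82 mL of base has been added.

12.42

n(acid) = 0.05072 x 0.01669 = 0.0008465 mol; n(NaOH) added = 0.1726 x 0.008820 = 0.001522 mol.
Base is in excess by 0.001522 - 0.0008465 = 0.0006758 mol in a total volume of 0.02551 L.
[OH^-] = 0.0006758/0.02551 = 0.02649 M, so pOH = 1.58 and pH = 14.00 - 1.58 = 12.42.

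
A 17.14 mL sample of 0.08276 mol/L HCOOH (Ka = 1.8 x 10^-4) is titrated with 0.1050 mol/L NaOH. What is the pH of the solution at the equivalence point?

8.21

n(HCOOH) = 0.08276 x 0.01714 = 0.001419 mol; V(NaOH) at equivalence = 0.001419/0.1050 = 0.01351 L.
At equivalence all the acid is converted to HCOO-; total volume = 0.01714 + 0.01351 = 0.03065 L, so [HCOO-] = 0.001419/0.03065 = 0.04628 M.
Kb = Kw/Ka = 1.0e-14 / 1.8 x 10^-4 = 5.56e-11.
[OH^-] = sqrt(Kb x [HCOO-]) = sqrt(5.56e-11 x 0.04628) = 1.60e-6 M.
pOH = 5.79, so pH = 14.00 - 5.79 = 8.21.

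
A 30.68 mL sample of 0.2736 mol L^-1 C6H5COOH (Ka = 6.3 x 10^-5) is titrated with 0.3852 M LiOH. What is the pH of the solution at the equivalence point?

n(C6H5COOH) = 0.2736 x 0.03068 = 0.008394 mol; V(LiOH) at equivalence = 0.008394/0.3852 = 0.02179 L.
At equivalence all the acid is converted to C6H5COO-; total volume = 0.03068 + 0.02179 = 0.05247 L, so [C6H5COO-] = 0.008394/0.05247 = 0.1600 M.
Kb = Kw/Ka = 1.0e-14 / 6.3 x 10^-5 = 1.59e-10.
[OH^-] = sqrt(Kb x [C6H5COO-]) = sqrt(1.59e-10 x 0.1600) = 5.04e-6 M.
pOH = 5.30, so pH = 14.00 - 5.30 = 8.70.

8.70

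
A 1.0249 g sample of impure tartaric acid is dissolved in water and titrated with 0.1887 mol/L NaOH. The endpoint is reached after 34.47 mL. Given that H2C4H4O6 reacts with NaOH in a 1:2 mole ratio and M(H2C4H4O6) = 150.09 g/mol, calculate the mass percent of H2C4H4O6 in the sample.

47.6%

n(NaOH) = 0.1887 x 0.03447 = 0.006504 mol.
n(H2C4H4O6) = 0.006504 / 2 = 0.003252 mol.
mass of H2C4H4O6 = 0.003252 x 150.09 = 0.4881 g.
% purity = 0.4881 / 1.0249 x 100 = 47.6%.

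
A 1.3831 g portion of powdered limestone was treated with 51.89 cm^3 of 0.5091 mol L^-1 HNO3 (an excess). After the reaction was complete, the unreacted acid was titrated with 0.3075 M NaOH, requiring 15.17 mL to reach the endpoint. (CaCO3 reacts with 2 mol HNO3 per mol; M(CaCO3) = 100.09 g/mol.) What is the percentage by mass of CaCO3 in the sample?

Total n(HNO3) added = 0.5091 x 0.05189 = 0.02642 mol.
n(NaOH) used = 0.3075 x 0.01517 = 0.004665 mol, which equals the excess n(HNO3).
So n(HNO3) consumed by the sample = 0.02642 - 0.004665 = 0.02175 mol.
n(CaCO3) = 0.02175 / 2 = 0.01088 mol.
mass CaCO3 = 0.01088 x 100.09 = 1.089 g, so %CaCO3 = 1.089/1.3831 x 100 = 78.7%.

78.7%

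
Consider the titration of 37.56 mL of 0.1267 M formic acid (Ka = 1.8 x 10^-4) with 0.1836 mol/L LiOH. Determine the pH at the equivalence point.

n(HCOOH) = 0.1267 x 0.03756 = 0.004759 mol; V(LiOH) at equivalence = 0.004759/0.1836 = 0.02592 L.
At equivalence all the acid is converted to HCOO-; total volume = 0.03756 + 0.02592 = 0.06348 L, so [HCOO-] = 0.004759/0.06348 = 0.07497 M.
Kb = Kw/Ka = 1.0e-14 / 1.8 x 10^-4 = 5.56e-11.
[OH^-] = sqrt(Kb x [HCOO-]) = sqrt(5.56e-11 x 0.07497) = 2.04e-6 M.
pOH = 5.69, so pH = 14.00 - 5.69 = 8.31.

8.31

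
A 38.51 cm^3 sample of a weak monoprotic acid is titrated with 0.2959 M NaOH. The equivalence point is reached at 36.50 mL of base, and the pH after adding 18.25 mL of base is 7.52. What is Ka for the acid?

3.0 x 10^-8

18.25 mL is half of the equivalence volume, so this is the half-equivalence point where [HA] = [A^-].
At half-equivalence pH = pKa, so pKa = 7.52.
Ka = 10^(-7.52) = 3.0 x 10^-8.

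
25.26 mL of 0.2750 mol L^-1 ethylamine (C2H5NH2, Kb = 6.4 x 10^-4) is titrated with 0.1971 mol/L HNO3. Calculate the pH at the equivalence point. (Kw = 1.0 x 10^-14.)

5.87

n(C2H5NH2) = 0.2750 x 0.02526 = 0.006947 mol; V(HNO3) at equivalence = 0.006947/0.1971 = 0.03524 L.
At equivalence the base is fully converted to C2H5NH3+; total volume = 0.06050 L, so [C2H5NH3+] = 0.006947/0.06050 = 0.1148 M.
Ka(C2H5NH3+) = Kw/Kb = 1.0e-14 / 6.4 x 10^-4 = 1.56e-11.
[H^+] = sqrt(Ka x [C2H5NH3+]) = sqrt(1.56e-11 x 0.1148) = 1.34e-6 M.
pH = -log(1.34e-6) = 5.87.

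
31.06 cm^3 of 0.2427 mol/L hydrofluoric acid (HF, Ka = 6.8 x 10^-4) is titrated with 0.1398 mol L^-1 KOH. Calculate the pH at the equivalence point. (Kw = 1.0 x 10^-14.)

8.06

n(HF) = 0.2427 x 0.03106 = 0.007538 mol; V(KOH) at equivalence = 0.007538/0.1398 = 0.05392 L.
At equivalence all the acid is converted to F-; total volume = 0.03106 + 0.05392 = 0.08498 L, so [F-] = 0.007538/0.08498 = 0.08870 M.
Kb = Kw/Ka = 1.0e-14 / 6.8 x 10^-4 = 1.47e-11.
[OH^-] = sqrt(Kb x [F-]) = sqrt(1.47e-11 x 0.08870) = 1.14e-6 M.
pOH = 5.94, so pH = 14.00 - 5.94 = 8.06.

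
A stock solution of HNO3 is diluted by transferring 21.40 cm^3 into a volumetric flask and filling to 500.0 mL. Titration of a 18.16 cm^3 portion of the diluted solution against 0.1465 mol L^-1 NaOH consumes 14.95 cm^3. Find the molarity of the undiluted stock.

2.82 M

n(NaOH) = 0.1465 x 0.01495 = 0.002190 mol.
n(HNO3) in the aliquot = 0.002190 mol.
[diluted HNO3] = 0.002190 / 0.01816 = 0.1206 M.
Dilution factor = 500.0/21.40 = 23.36, so [stock] = 0.1206 x 23.36 = 2.82 M.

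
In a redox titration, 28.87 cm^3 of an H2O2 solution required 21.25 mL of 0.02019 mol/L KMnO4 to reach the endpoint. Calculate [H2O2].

n(KMnO4) = 0.02019 x 0.02125 = 0.0004290 mol.
From the balanced equation, 2 mol KMnO4 reacts with 5 mol H2O2, so n(H2O2) = 0.0004290 x 5/2 = 0.001073 mol.
[H2O2] = 0.001073 / 0.02887 L = 0.0372 M.

0.0372 M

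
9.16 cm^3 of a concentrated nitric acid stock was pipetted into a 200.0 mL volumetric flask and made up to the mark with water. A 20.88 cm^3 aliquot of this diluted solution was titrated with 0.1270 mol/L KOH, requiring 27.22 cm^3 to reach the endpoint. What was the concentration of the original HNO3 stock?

3.61 M

n(KOH) = 0.1270 x 0.02722 = 0.003457 mol.
n(HNO3) in the aliquot = 0.003457 mol.
[diluted HNO3] = 0.003457 / 0.02088 = 0.1656 M.
Dilution factor = 200.0/9.160 = 21.83, so [stock] = 0.1656 x 21.83 = 3.61 M.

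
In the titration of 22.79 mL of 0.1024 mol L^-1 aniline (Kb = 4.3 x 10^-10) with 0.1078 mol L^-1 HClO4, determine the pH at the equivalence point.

2.96

n(C6H5NH2) = 0.1024 x 0.02279 = 0.002334 mol; V(HClO4) at equivalence = 0.002334/0.1078 = 0.02165 L.
At equivalence the base is fully converted to C6H5NH3+; total volume = 0.04444 L, so [C6H5NH3+] = 0.002334/0.04444 = 0.05252 M.
Ka(C6H5NH3+) = Kw/Kb = 1.0e-14 / 4.3 x 10^-10 = 2.33e-5.
[H^+] = sqrt(Ka x [C6H5NH3+]) = sqrt(2.33e-5 x 0.05252) = 0.00111 M.
pH = -log(0.00111) = 2.96.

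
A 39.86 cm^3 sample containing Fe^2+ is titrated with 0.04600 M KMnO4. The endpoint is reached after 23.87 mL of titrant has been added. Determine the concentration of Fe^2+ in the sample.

0.138 M

n(KMnO4) = 0.04600 x 0.02387 = 0.001098 mol.
From the balanced equation, 1 mol KMnO4 reacts with 5 mol Fe^2+, so n(Fe^2+) = 0.001098 x 5/1 = 0.005490 mol.
[Fe^2+] = 0.005490 / 0.03986 L = 0.138 M.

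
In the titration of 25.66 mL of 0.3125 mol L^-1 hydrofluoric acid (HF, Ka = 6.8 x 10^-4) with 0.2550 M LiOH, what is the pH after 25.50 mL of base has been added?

Initial n(HF) = 0.3125 x 0.02566 = 0.008019 mol.
n(LiOH) added = 0.2550 x 0.02550 = 0.006503 mol, converting that many moles of HF to F-.
Remaining n(HF) = 0.001516 mol; n(F-) = 0.006503 mol.
By Henderson-Hasselbalch, pH = pKa + log([A^-]/[HA]) = 3.17 + log(0.006503/0.001516) = 3.17 + (+0.63) = 3.80.

3.80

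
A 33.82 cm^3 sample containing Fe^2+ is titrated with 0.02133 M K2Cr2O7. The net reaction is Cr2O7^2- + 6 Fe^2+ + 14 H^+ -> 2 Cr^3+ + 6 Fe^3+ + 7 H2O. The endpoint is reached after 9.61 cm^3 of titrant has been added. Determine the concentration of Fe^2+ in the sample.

n(K2Cr2O7) = 0.02133 x 0.009610 = 0.0002050 mol.
From the balanced equation, 1 mol K2Cr2O7 reacts with 6 mol Fe^2+, so n(Fe^2+) = 0.0002050 x 6/1 = 0.001230 mol.
[Fe^2+] = 0.001230 / 0.03382 L = 0.0364 M.

0.0364 M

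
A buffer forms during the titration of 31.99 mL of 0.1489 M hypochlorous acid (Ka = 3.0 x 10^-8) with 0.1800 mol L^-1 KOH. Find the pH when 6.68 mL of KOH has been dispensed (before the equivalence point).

Initial n(HClO) = 0.1489 x 0.03199 = 0.004763 mol.
n(KOH) added = 0.1800 x 0.006680 = 0.001202 mol, converting that many moles of HClO to ClO-.
Remaining n(HClO) = 0.003561 mol; n(ClO-) = 0.001202 mol.
By Henderson-Hasselbalch, pH = pKa + log([A^-]/[HA]) = 7.52 + log(0.001202/0.003561) = 7.52 + (-0.47) = 7.05.

7.05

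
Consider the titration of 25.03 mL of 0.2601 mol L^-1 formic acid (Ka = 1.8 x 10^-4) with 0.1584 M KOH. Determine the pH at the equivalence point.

8.37

n(HCOOH) = 0.2601 x 0.02503 = 0.006510 mol; V(KOH) at equivalence = 0.006510/0.1584 = 0.04110 L.
At equivalence all the acid is converted to HCOO-; total volume = 0.02503 + 0.04110 = 0.06613 L, so [HCOO-] = 0.006510/0.06613 = 0.09845 M.
Kb = Kw/Ka = 1.0e-14 / 1.8 x 10^-4 = 5.56e-11.
[OH^-] = sqrt(Kb x [HCOO-]) = sqrt(5.56e-11 x 0.09845) = 2.34e-6 M.
pOH = 5.63, so pH = 14.00 - 5.63 = 8.37.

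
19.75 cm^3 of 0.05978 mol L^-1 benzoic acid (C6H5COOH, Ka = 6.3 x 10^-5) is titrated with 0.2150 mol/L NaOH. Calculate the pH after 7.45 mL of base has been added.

n(acid) = 0.05978 x 0.01975 = 0.001181 mol; n(NaOH) added = 0.2150 x 0.007450 = 0.001602 mol.
Base is in excess by 0.001602 - 0.001181 = 0.0004211 mol in a total volume of 0.02720 L.
[OH^-] = 0.0004211/0.02720 = 0.01548 M, so pOH = 1.81 and pH = 14.00 - 1.81 = 12.19.

12.19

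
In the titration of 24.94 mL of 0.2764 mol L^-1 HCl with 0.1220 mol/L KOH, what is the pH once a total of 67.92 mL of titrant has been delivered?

n(acid) = 0.2764 x 0.02494 = 0.006893 mol; n(KOH) added = 0.1220 x 0.06792 = 0.008286 mol.
Base is in excess by 0.008286 - 0.006893 = 0.001393 mol in a total volume of 0.09286 L.
[OH^-] = 0.001393/0.09286 = 0.01500 M, so pOH = 1.82 and pH = 14.00 - 1.82 = 12.18.

12.18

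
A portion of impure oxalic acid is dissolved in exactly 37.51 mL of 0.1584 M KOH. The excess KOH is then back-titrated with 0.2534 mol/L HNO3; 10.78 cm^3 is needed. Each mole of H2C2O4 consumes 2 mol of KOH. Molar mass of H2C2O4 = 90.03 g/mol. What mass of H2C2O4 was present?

0.144 g

Total n(KOH) added = 0.1584 x 0.03751 = 0.005942 mol.
n(HNO3) used = 0.2534 x 0.01078 = 0.002732 mol, which equals the excess n(KOH).
So n(KOH) consumed by the sample = 0.005942 - 0.002732 = 0.003210 mol.
n(H2C2O4) = 0.003210 / 2 = 0.001605 mol.
mass = 0.001605 mol x 90.03 g/mol = 0.144 g.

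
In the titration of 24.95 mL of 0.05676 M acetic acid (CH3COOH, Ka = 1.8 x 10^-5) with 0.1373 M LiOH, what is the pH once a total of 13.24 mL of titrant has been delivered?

12.02

n(acid) = 0.05676 x 0.02495 = 0.001416 mol; n(LiOH) added = 0.1373 x 0.01324 = 0.001818 mol.
Base is in excess by 0.001818 - 0.001416 = 0.0004017 mol in a total volume of 0.03819 L.
[OH^-] = 0.0004017/0.03819 = 0.01052 M, so pOH = 1.98 and pH = 14.00 - 1.98 = 12.02.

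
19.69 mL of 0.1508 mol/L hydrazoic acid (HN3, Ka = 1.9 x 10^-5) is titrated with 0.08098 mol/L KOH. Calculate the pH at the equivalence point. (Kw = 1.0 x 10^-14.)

8.72

n(HN3) = 0.1508 x 0.01969 = 0.002969 mol; V(KOH) at equivalence = 0.002969/0.08098 = 0.03667 L.
At equivalence all the acid is converted to N3-; total volume = 0.01969 + 0.03667 = 0.05636 L, so [N3-] = 0.002969/0.05636 = 0.05269 M.
Kb = Kw/Ka = 1.0e-14 / 1.9 x 10^-5 = 5.26e-10.
[OH^-] = sqrt(Kb x [N3-]) = sqrt(5.26e-10 x 0.05269) = 5.27e-6 M.
pOH = 5.28, so pH = 14.00 - 5.28 = 8.72.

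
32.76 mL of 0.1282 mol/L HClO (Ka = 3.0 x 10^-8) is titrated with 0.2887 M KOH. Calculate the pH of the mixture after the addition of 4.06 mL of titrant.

Initial n(HClO) = 0.1282 x 0.03276 = 0.004200 mol.
n(KOH) added = 0.2887 x 0.004060 = 0.001172 mol, converting that many moles of HClO to ClO-.
Remaining n(HClO) = 0.003028 mol; n(ClO-) = 0.001172 mol.
By Henderson-Hasselbalch, pH = pKa + log([A^-]/[HA]) = 7.52 + log(0.001172/0.003028) = 7.52 + (-0.41) = 7.11.

7.11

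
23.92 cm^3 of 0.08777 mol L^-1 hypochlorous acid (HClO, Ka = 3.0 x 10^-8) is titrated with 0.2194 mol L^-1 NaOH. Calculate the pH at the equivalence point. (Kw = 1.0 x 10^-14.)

n(HClO) = 0.08777 x 0.02392 = 0.002099 mol; V(NaOH) at equivalence = 0.002099/0.2194 = 0.009569 L.
At equivalence all the acid is converted to ClO-; total volume = 0.02392 + 0.009569 = 0.03349 L, so [ClO-] = 0.002099/0.03349 = 0.06269 M.
Kb = Kw/Ka = 1.0e-14 / 3.0 x 10^-8 = 3.33e-7.
[OH^-] = sqrt(Kb x [ClO-]) = sqrt(3.33e-7 x 0.06269) = 0.000145 M.
pOH = 3.84, so pH = 14.00 - 3.84 = 10.16.

10.16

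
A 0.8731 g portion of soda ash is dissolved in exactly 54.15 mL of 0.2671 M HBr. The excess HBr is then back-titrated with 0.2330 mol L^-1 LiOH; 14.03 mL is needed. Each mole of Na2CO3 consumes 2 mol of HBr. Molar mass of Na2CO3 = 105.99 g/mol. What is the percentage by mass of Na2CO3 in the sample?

Total n(HBr) added = 0.2671 x 0.05415 = 0.01446 mol.
n(LiOH) used = 0.2330 x 0.01403 = 0.003269 mol, which equals the excess n(HBr).
So n(HBr) consumed by the sample = 0.01446 - 0.003269 = 0.01119 mol.
n(Na2CO3) = 0.01119 / 2 = 0.005597 mol.
mass Na2CO3 = 0.005597 x 105.99 = 0.5933 g, so %Na2CO3 = 0.5933/0.8731 x 100 = 67.9%.

67.9%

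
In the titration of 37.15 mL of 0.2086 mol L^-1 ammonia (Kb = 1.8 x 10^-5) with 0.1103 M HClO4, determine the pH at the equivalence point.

n(NH3) = 0.2086 x 0.03715 = 0.007749 mol; V(HClO4) at equivalence = 0.007749/0.1103 = 0.07026 L.
At equivalence the base is fully converted to NH4+; total volume = 0.1074 L, so [NH4+] = 0.007749/0.1074 = 0.07215 M.
Ka(NH4+) = Kw/Kb = 1.0e-14 / 1.8 x 10^-5 = 5.56e-10.
[H^+] = sqrt(Ka x [NH4+]) = sqrt(5.56e-10 x 0.07215) = 6.33e-6 M.
pH = -log(6.33e-6) = 5.20.

5.20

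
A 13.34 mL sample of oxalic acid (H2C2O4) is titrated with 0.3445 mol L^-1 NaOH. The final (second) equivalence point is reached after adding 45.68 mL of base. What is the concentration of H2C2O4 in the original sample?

0.590 M

n(NaOH) = 0.3445 x 0.04568 = 0.01574 mol.
At the final (second) equivalence point, 2 mol OH^- react per mol H2C2O4, so n(H2C2O4) = 0.01574 / 2 = 0.007868 mol.
[H2C2O4] = 0.007868 / 0.01334 L = 0.590 M.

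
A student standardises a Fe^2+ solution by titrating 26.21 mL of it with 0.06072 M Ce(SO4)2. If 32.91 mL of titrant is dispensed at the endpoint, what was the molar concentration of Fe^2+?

0.0762 M

n(Ce(SO4)2) = 0.06072 x 0.03291 = 0.001998 mol.
From the balanced equation, 1 mol Ce(SO4)2 reacts with 1 mol Fe^2+, so n(Fe^2+) = 0.001998 x 1/1 = 0.001998 mol.
[Fe^2+] = 0.001998 / 0.02621 L = 0.0762 M.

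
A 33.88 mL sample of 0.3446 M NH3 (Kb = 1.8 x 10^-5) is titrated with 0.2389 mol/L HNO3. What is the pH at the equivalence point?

n(NH3) = 0.3446 x 0.03388 = 0.01168 mol; V(HNO3) at equivalence = 0.01168/0.2389 = 0.04887 L.
At equivalence the base is fully converted to NH4+; total volume = 0.08275 L, so [NH4+] = 0.01168/0.08275 = 0.1411 M.
Ka(NH4+) = Kw/Kb = 1.0e-14 / 1.8 x 10^-5 = 5.56e-10.
[H^+] = sqrt(Ka x [NH4+]) = sqrt(5.56e-10 x 0.1411) = 8.85e-6 M.
pH = -log(8.85e-6) = 5.05.

5.05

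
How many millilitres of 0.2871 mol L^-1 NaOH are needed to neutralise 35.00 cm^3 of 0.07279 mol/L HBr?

8.87 mL

n(HBr) = 0.07279 mol/L x 0.03500 L = 0.002548 mol.
At equivalence n(NaOH) = n(HBr) = 0.002548 mol.
V(NaOH) = 0.002548 / 0.2871 = 0.008874 L = 8.87 mL.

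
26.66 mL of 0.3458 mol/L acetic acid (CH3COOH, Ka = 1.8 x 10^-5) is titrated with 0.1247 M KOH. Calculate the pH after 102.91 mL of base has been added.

n(acid) = 0.3458 x 0.02666 = 0.009219 mol; n(KOH) added = 0.1247 x 0.1029 = 0.01283 mol.
Base is in excess by 0.01283 - 0.009219 = 0.003614 mol in a total volume of 0.1296 L.
[OH^-] = 0.003614/0.1296 = 0.02789 M, so pOH = 1.55 and pH = 14.00 - 1.55 = 12.45.

12.45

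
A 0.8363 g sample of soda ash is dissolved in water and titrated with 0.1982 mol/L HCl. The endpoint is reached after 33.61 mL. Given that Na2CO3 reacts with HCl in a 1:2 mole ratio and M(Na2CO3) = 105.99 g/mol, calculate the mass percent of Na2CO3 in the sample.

n(HCl) = 0.1982 x 0.03361 = 0.006662 mol.
n(Na2CO3) = 0.006662 / 2 = 0.003331 mol.
mass of Na2CO3 = 0.003331 x 105.99 = 0.3530 g.
% purity = 0.3530 / 0.8363 x 100 = 42.2%.

42.2%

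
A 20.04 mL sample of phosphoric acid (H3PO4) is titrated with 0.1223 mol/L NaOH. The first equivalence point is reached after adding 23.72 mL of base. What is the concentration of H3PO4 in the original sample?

0.145 M

n(NaOH) = 0.1223 x 0.02372 = 0.002901 mol.
At the first equivalence point, 1 mol OH^- react per mol H3PO4, so n(H3PO4) = 0.002901 / 1 = 0.002901 mol.
[H3PO4] = 0.002901 / 0.02004 L = 0.145 M.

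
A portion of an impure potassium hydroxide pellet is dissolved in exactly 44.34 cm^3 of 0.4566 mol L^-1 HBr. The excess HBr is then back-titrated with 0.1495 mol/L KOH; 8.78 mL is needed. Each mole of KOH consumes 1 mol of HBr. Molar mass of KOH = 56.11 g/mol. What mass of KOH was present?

Total n(HBr) added = 0.4566 x 0.04434 = 0.02025 mol.
n(KOH) used = 0.1495 x 0.008780 = 0.001313 mol, which equals the excess n(HBr).
So n(HBr) consumed by the sample = 0.02025 - 0.001313 = 0.01893 mol.
n(KOH) = 0.01893 / 1 = 0.01893 mol.
mass = 0.01893 mol x 56.11 g/mol = 1.06 g.

1.06 g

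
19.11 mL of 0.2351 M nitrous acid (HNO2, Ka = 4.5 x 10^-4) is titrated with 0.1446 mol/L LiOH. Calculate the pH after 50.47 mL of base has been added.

n(acid) = 0.2351 x 0.01911 = 0.004493 mol; n(LiOH) added = 0.1446 x 0.05047 = 0.007298 mol.
Base is in excess by 0.007298 - 0.004493 = 0.002805 mol in a total volume of 0.06958 L.
[OH^-] = 0.002805/0.06958 = 0.04032 M, so pOH = 1.39 and pH = 14.00 - 1.39 = 12.61.

12.61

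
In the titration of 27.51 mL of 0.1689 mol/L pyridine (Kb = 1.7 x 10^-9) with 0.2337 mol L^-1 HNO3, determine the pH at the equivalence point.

3.12

n(C5H5N) = 0.1689 x 0.02751 = 0.004646 mol; V(HNO3) at equivalence = 0.004646/0.2337 = 0.01988 L.
At equivalence the base is fully converted to C5H5NH+; total volume = 0.04739 L, so [C5H5NH+] = 0.004646/0.04739 = 0.09804 M.
Ka(C5H5NH+) = Kw/Kb = 1.0e-14 / 1.7 x 10^-9 = 5.88e-6.
[H^+] = sqrt(Ka x [C5H5NH+]) = sqrt(5.88e-6 x 0.09804) = 0.000759 M.
pH = -log(0.000759) = 3.12.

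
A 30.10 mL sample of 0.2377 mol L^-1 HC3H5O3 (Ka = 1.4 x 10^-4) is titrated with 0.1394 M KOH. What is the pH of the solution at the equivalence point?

8.40

n(HC3H5O3) = 0.2377 x 0.03010 = 0.007155 mol; V(KOH) at equivalence = 0.007155/0.1394 = 0.05133 L.
At equivalence all the acid is converted to C3H5O3-; total volume = 0.03010 + 0.05133 = 0.08143 L, so [C3H5O3-] = 0.007155/0.08143 = 0.08787 M.
Kb = Kw/Ka = 1.0e-14 / 1.4 x 10^-4 = 7.14e-11.
[OH^-] = sqrt(Kb x [C3H5O3-]) = sqrt(7.14e-11 x 0.08787) = 2.51e-6 M.
pOH = 5.60, so pH = 14.00 - 5.60 = 8.40.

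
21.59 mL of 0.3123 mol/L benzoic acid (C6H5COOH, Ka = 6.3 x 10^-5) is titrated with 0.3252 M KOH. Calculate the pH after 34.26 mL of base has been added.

12.90

n(acid) = 0.3123 x 0.02159 = 0.006743 mol; n(KOH) added = 0.3252 x 0.03426 = 0.01114 mol.
Base is in excess by 0.01114 - 0.006743 = 0.004399 mol in a total volume of 0.05585 L.
[OH^-] = 0.004399/0.05585 = 0.07876 M, so pOH = 1.10 and pH = 14.00 - 1.10 = 12.90.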